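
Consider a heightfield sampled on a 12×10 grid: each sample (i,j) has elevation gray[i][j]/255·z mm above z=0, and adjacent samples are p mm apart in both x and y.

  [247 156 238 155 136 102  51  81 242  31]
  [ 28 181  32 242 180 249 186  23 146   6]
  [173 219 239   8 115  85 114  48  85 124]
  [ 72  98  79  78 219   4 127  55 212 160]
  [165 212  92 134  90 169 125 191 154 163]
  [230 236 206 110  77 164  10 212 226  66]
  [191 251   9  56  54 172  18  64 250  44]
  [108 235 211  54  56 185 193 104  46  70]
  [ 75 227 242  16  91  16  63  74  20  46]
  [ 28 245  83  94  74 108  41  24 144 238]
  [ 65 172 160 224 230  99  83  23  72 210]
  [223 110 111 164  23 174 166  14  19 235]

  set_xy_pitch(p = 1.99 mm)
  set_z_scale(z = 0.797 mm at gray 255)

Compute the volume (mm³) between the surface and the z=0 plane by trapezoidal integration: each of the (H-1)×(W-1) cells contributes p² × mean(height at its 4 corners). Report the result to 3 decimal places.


152.253

height_mm = gray/255 × 0.797; cell vol = 1.99² × mean(4 corners)
unit = 1.99² × 0.797 / (4×255) = 0.00309431 mm³ per gray-sum
row 0: Σ corner-gray over 9 cells = 5112  → 15.8181
row 1: Σ corner-gray over 9 cells = 4635  → 14.3421
row 2: Σ corner-gray over 9 cells = 4099  → 12.6836
row 3: Σ corner-gray over 9 cells = 4638  → 14.3514
row 4: Σ corner-gray over 9 cells = 5440  → 16.8331
row 5: Σ corner-gray over 9 cells = 4761  → 14.7320
row 6: Σ corner-gray over 9 cells = 4329  → 13.3953
row 7: Σ corner-gray over 9 cells = 3965  → 12.2690
row 8: Σ corner-gray over 9 cells = 3511  → 10.8641
row 9: Σ corner-gray over 9 cells = 4293  → 13.2839
row 10: Σ corner-gray over 9 cells = 4421  → 13.6800
Σ rows: total corner-gray = 49204  → 152.2526 mm³


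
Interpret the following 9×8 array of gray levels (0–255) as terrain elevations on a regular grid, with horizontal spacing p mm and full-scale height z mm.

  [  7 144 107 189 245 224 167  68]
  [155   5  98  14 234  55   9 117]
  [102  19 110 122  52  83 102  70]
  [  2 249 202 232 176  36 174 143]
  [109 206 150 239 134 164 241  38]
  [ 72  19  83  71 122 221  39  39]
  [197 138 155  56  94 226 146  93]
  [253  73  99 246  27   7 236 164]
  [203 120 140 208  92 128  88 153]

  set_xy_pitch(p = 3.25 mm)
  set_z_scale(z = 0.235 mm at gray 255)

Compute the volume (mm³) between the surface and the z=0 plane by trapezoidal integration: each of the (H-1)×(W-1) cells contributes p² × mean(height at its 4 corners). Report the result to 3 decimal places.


67.893

height_mm = gray/255 × 0.235; cell vol = 3.25² × mean(4 corners)
unit = 3.25² × 0.235 / (4×255) = 0.00243352 mm³ per gray-sum
row 0: Σ corner-gray over 7 cells = 3329  → 8.1012
row 1: Σ corner-gray over 7 cells = 2250  → 5.4754
row 2: Σ corner-gray over 7 cells = 3431  → 8.3494
row 3: Σ corner-gray over 7 cells = 4698  → 11.4327
row 4: Σ corner-gray over 7 cells = 3636  → 8.8483
row 5: Σ corner-gray over 7 cells = 3141  → 7.6437
row 6: Σ corner-gray over 7 cells = 3713  → 9.0356
row 7: Σ corner-gray over 7 cells = 3701  → 9.0064
Σ rows: total corner-gray = 27899  → 67.8927 mm³


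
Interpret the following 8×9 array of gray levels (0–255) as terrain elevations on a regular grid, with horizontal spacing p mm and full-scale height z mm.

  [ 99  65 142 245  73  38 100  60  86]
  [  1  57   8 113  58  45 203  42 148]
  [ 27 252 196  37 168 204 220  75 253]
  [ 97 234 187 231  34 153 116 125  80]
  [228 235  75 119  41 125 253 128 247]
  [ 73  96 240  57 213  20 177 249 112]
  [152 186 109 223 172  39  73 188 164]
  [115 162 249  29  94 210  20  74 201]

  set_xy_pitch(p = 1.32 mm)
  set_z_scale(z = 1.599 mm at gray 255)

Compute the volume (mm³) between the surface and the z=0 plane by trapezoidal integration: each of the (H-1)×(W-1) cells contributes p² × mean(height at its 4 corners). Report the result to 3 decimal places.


81.646

height_mm = gray/255 × 1.599; cell vol = 1.32² × mean(4 corners)
unit = 1.32² × 1.599 / (4×255) = 0.00273147 mm³ per gray-sum
row 0: Σ corner-gray over 8 cells = 2832  → 7.7355
row 1: Σ corner-gray over 8 cells = 3785  → 10.3386
row 2: Σ corner-gray over 8 cells = 4921  → 13.4416
row 3: Σ corner-gray over 8 cells = 4764  → 13.0127
row 4: Σ corner-gray over 8 cells = 4716  → 12.8816
row 5: Σ corner-gray over 8 cells = 4585  → 12.5238
row 6: Σ corner-gray over 8 cells = 4288  → 11.7125
Σ rows: total corner-gray = 29891  → 81.6463 mm³


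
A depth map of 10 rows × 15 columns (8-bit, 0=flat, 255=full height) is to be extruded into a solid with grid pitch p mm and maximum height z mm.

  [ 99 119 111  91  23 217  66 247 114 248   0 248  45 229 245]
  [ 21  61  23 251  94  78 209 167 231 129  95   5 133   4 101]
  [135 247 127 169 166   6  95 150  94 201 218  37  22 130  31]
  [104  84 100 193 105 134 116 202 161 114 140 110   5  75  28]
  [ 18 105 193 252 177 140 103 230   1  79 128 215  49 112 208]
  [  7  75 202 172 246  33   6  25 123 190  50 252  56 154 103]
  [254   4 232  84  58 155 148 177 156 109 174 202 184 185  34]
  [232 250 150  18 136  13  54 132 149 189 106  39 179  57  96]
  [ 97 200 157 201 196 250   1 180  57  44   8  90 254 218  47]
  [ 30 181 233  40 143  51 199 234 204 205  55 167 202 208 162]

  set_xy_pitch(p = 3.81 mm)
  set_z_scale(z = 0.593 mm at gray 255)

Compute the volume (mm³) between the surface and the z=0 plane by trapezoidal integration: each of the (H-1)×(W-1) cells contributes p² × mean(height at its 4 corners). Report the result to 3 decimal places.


542.712

height_mm = gray/255 × 0.593; cell vol = 3.81² × mean(4 corners)
unit = 3.81² × 0.593 / (4×255) = 0.00843926 mm³ per gray-sum
row 0: Σ corner-gray over 14 cells = 6942  → 58.5854
row 1: Σ corner-gray over 14 cells = 6572  → 55.4628
row 2: Σ corner-gray over 14 cells = 6700  → 56.5431
row 3: Σ corner-gray over 14 cells = 7004  → 59.1086
row 4: Σ corner-gray over 14 cells = 7072  → 59.6825
row 5: Σ corner-gray over 14 cells = 7302  → 61.6235
row 6: Σ corner-gray over 14 cells = 7296  → 61.5729
row 7: Σ corner-gray over 14 cells = 7128  → 60.1551
row 8: Σ corner-gray over 14 cells = 8292  → 69.9784
Σ rows: total corner-gray = 64308  → 542.7121 mm³


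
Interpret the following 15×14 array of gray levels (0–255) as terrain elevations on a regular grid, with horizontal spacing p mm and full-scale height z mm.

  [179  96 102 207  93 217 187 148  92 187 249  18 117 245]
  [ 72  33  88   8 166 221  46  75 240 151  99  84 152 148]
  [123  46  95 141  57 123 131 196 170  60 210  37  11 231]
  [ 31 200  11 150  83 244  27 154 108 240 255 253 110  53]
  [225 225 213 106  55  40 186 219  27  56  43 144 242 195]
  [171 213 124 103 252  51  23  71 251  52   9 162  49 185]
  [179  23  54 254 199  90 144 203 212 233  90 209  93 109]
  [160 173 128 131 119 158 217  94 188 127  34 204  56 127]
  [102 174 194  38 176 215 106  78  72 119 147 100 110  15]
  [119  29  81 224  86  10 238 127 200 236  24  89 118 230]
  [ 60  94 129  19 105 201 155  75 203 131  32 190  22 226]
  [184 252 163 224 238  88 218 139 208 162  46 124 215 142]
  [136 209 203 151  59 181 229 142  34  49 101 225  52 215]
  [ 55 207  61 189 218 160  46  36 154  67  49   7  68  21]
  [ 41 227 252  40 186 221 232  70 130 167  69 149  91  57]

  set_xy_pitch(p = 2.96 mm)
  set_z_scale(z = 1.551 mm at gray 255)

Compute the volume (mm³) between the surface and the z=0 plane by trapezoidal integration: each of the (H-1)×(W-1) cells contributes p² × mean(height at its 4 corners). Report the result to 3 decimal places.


1268.649

height_mm = gray/255 × 1.551; cell vol = 2.96² × mean(4 corners)
unit = 2.96² × 1.551 / (4×255) = 0.0133228 mm³ per gray-sum
row 0: Σ corner-gray over 13 cells = 6796  → 90.5417
row 1: Σ corner-gray over 13 cells = 5854  → 77.9916
row 2: Σ corner-gray over 13 cells = 6662  → 88.7564
row 3: Σ corner-gray over 13 cells = 7286  → 97.0698
row 4: Σ corner-gray over 13 cells = 6608  → 88.0370
row 5: Σ corner-gray over 13 cells = 6972  → 92.8865
row 6: Σ corner-gray over 13 cells = 7441  → 99.1348
row 7: Σ corner-gray over 13 cells = 6720  → 89.5291
row 8: Σ corner-gray over 13 cells = 6448  → 85.9053
row 9: Σ corner-gray over 13 cells = 6271  → 83.5472
row 10: Σ corner-gray over 13 cells = 7478  → 99.6278
row 11: Σ corner-gray over 13 cells = 8101  → 107.9279
row 12: Σ corner-gray over 13 cells = 6221  → 82.8811
row 13: Σ corner-gray over 13 cells = 6366  → 84.8129
Σ rows: total corner-gray = 95224  → 1268.6490 mm³


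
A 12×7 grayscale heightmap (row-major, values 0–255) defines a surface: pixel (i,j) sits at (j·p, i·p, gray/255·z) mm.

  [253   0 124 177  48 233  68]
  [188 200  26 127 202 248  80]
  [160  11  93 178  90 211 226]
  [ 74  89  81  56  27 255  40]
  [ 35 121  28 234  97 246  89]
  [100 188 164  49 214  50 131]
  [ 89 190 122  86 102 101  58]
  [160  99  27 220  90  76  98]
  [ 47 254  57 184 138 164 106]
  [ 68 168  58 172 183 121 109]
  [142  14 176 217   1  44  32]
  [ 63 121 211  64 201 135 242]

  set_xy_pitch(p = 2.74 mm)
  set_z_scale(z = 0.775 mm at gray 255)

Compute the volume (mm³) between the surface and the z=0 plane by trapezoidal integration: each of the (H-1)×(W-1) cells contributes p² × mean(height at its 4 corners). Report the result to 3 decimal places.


186.611

height_mm = gray/255 × 0.775; cell vol = 2.74² × mean(4 corners)
unit = 2.74² × 0.775 / (4×255) = 0.0057043 mm³ per gray-sum
row 0: Σ corner-gray over 6 cells = 3359  → 19.1608
row 1: Σ corner-gray over 6 cells = 3426  → 19.5429
row 2: Σ corner-gray over 6 cells = 2682  → 15.2989
row 3: Σ corner-gray over 6 cells = 2706  → 15.4358
row 4: Σ corner-gray over 6 cells = 3137  → 17.8944
row 5: Σ corner-gray over 6 cells = 2910  → 16.5995
row 6: Σ corner-gray over 6 cells = 2631  → 15.0080
row 7: Σ corner-gray over 6 cells = 3029  → 17.2783
row 8: Σ corner-gray over 6 cells = 3328  → 18.9839
row 9: Σ corner-gray over 6 cells = 2659  → 15.1677
row 10: Σ corner-gray over 6 cells = 2847  → 16.2402
Σ rows: total corner-gray = 32714  → 186.6106 mm³


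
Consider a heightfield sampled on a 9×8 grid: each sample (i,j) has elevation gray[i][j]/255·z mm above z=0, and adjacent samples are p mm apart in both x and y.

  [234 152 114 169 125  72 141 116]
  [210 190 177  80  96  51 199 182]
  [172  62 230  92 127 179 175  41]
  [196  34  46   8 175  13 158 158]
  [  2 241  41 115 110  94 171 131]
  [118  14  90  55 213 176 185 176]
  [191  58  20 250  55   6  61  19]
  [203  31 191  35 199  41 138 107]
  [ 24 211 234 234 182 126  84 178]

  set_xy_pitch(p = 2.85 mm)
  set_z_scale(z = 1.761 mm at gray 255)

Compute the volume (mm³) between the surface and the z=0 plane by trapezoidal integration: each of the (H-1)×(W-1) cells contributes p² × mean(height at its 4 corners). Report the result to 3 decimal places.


height_mm = gray/255 × 1.761; cell vol = 2.85² × mean(4 corners)
unit = 2.85² × 1.761 / (4×255) = 0.0140233 mm³ per gray-sum
row 0: Σ corner-gray over 7 cells = 3874  → 54.3261
row 1: Σ corner-gray over 7 cells = 3921  → 54.9852
row 2: Σ corner-gray over 7 cells = 3165  → 44.3836
row 3: Σ corner-gray over 7 cells = 2899  → 40.6534
row 4: Σ corner-gray over 7 cells = 3437  → 48.1979
row 5: Σ corner-gray over 7 cells = 2870  → 40.2467
row 6: Σ corner-gray over 7 cells = 2690  → 37.7226
row 7: Σ corner-gray over 7 cells = 3924  → 55.0273
Σ rows: total corner-gray = 26780  → 375.5428 mm³

375.543


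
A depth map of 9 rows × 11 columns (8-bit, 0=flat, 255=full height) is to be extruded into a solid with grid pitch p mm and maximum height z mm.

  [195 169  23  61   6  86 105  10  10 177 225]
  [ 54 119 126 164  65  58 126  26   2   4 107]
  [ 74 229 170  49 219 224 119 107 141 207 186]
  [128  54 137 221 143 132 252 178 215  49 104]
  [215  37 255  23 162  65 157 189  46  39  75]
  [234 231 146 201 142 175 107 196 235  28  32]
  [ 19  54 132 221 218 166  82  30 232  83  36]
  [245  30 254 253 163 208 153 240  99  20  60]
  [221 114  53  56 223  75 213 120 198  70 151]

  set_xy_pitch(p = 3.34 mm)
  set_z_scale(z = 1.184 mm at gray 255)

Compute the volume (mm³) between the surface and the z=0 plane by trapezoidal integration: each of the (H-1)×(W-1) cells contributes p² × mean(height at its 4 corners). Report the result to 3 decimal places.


542.573

height_mm = gray/255 × 1.184; cell vol = 3.34² × mean(4 corners)
unit = 3.34² × 1.184 / (4×255) = 0.0129492 mm³ per gray-sum
row 0: Σ corner-gray over 10 cells = 3255  → 42.1498
row 1: Σ corner-gray over 10 cells = 4731  → 61.2629
row 2: Σ corner-gray over 10 cells = 6184  → 80.0781
row 3: Σ corner-gray over 10 cells = 5230  → 67.7246
row 4: Σ corner-gray over 10 cells = 5424  → 70.2367
row 5: Σ corner-gray over 10 cells = 5679  → 73.5388
row 6: Σ corner-gray over 10 cells = 5636  → 72.9819
row 7: Σ corner-gray over 10 cells = 5761  → 74.6006
Σ rows: total corner-gray = 41900  → 542.5734 mm³


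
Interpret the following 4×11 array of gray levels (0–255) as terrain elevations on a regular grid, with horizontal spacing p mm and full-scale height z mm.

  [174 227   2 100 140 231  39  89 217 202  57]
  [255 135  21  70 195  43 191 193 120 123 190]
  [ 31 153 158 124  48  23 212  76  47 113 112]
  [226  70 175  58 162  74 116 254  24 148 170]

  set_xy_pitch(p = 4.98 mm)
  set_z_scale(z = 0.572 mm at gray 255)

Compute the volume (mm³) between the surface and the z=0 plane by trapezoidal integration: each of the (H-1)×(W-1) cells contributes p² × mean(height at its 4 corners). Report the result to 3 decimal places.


203.594

height_mm = gray/255 × 0.572; cell vol = 4.98² × mean(4 corners)
unit = 4.98² × 0.572 / (4×255) = 0.0139077 mm³ per gray-sum
row 0: Σ corner-gray over 10 cells = 5352  → 74.4339
row 1: Σ corner-gray over 10 cells = 4678  → 65.0601
row 2: Σ corner-gray over 10 cells = 4609  → 64.1005
Σ rows: total corner-gray = 14639  → 203.5945 mm³


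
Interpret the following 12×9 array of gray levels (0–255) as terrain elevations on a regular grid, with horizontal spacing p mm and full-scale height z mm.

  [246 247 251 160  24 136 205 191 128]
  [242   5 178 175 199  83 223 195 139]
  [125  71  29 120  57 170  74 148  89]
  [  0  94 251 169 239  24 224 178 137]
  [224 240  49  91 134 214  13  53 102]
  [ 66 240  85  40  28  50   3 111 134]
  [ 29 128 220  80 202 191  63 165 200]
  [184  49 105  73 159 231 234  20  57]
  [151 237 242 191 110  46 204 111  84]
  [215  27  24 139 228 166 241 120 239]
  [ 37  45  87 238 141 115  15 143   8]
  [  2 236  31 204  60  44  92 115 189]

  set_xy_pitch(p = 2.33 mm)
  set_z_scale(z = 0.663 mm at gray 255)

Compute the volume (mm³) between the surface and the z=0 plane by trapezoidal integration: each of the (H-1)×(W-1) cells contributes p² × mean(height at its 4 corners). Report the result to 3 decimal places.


161.156

height_mm = gray/255 × 0.663; cell vol = 2.33² × mean(4 corners)
unit = 2.33² × 0.663 / (4×255) = 0.00352879 mm³ per gray-sum
row 0: Σ corner-gray over 8 cells = 5299  → 18.6990
row 1: Σ corner-gray over 8 cells = 4049  → 14.2881
row 2: Σ corner-gray over 8 cells = 4047  → 14.2810
row 3: Σ corner-gray over 8 cells = 4409  → 15.5584
row 4: Σ corner-gray over 8 cells = 3228  → 11.3909
row 5: Σ corner-gray over 8 cells = 3641  → 12.8483
row 6: Σ corner-gray over 8 cells = 4310  → 15.2091
row 7: Σ corner-gray over 8 cells = 4500  → 15.8795
row 8: Σ corner-gray over 8 cells = 4861  → 17.1534
row 9: Σ corner-gray over 8 cells = 3957  → 13.9634
row 10: Σ corner-gray over 8 cells = 3368  → 11.8849
Σ rows: total corner-gray = 45669  → 161.1561 mm³


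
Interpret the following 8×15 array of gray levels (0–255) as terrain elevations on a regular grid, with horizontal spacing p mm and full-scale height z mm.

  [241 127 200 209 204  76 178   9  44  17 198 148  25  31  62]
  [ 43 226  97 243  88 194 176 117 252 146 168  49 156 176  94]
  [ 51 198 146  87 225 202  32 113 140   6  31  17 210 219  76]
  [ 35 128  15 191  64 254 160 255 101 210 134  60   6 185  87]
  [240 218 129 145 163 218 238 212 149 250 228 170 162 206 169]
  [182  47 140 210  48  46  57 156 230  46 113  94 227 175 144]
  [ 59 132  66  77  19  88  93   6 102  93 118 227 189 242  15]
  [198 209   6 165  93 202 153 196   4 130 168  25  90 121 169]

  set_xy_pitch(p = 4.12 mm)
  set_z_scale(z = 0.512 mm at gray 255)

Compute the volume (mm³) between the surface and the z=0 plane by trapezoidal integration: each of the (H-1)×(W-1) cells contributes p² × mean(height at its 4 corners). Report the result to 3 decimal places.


height_mm = gray/255 × 0.512; cell vol = 4.12² × mean(4 corners)
unit = 4.12² × 0.512 / (4×255) = 0.00852048 mm³ per gray-sum
row 0: Σ corner-gray over 14 cells = 7548  → 64.3126
row 1: Σ corner-gray over 14 cells = 7692  → 65.5396
row 2: Σ corner-gray over 14 cells = 7027  → 59.8734
row 3: Σ corner-gray over 14 cells = 9033  → 76.9655
row 4: Σ corner-gray over 14 cells = 8889  → 75.7386
row 5: Σ corner-gray over 14 cells = 6482  → 55.2298
row 6: Σ corner-gray over 14 cells = 6469  → 55.1190
Σ rows: total corner-gray = 53140  → 452.7785 mm³

452.778


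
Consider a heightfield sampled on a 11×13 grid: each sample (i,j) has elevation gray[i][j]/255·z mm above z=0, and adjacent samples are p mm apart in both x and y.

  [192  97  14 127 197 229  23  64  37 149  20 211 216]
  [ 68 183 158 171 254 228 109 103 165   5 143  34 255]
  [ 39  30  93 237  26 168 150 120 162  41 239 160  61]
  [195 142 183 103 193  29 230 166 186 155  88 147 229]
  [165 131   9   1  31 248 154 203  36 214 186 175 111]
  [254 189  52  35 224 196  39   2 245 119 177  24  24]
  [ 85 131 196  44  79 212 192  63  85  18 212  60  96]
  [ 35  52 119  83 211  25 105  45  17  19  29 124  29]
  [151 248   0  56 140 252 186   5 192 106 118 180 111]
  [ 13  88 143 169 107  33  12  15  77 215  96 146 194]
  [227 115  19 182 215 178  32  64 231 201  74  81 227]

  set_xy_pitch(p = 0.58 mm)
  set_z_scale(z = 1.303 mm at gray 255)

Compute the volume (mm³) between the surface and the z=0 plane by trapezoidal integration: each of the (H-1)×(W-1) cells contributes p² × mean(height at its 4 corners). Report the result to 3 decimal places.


25.009

height_mm = gray/255 × 1.303; cell vol = 0.58² × mean(4 corners)
unit = 0.58² × 1.303 / (4×255) = 0.000429735 mm³ per gray-sum
row 0: Σ corner-gray over 12 cells = 6173  → 2.6528
row 1: Σ corner-gray over 12 cells = 6381  → 2.7421
row 2: Σ corner-gray over 12 cells = 6620  → 2.8448
row 3: Σ corner-gray over 12 cells = 6720  → 2.8878
row 4: Σ corner-gray over 12 cells = 5934  → 2.5500
row 5: Σ corner-gray over 12 cells = 5647  → 2.4267
row 6: Σ corner-gray over 12 cells = 4487  → 1.9282
row 7: Σ corner-gray over 12 cells = 4950  → 2.1272
row 8: Σ corner-gray over 12 cells = 5637  → 2.4224
row 9: Σ corner-gray over 12 cells = 5647  → 2.4267
Σ rows: total corner-gray = 58196  → 25.0088 mm³


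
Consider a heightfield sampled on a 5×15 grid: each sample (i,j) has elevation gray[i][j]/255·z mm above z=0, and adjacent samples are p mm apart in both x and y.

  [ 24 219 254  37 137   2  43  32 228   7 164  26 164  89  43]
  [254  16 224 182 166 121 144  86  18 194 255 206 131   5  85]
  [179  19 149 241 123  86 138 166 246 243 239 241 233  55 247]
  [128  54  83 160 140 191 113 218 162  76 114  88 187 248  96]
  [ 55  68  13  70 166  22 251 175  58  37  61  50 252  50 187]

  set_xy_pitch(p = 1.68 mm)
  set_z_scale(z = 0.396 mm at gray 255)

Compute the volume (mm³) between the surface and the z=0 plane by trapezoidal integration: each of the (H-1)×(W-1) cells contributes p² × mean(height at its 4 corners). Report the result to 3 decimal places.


height_mm = gray/255 × 0.396; cell vol = 1.68² × mean(4 corners)
unit = 1.68² × 0.396 / (4×255) = 0.00109576 mm³ per gray-sum
row 0: Σ corner-gray over 14 cells = 6706  → 7.3481
row 1: Σ corner-gray over 14 cells = 8619  → 9.4443
row 2: Σ corner-gray over 14 cells = 8676  → 9.5068
row 3: Σ corner-gray over 14 cells = 6680  → 7.3196
Σ rows: total corner-gray = 30681  → 33.6189 mm³

33.619


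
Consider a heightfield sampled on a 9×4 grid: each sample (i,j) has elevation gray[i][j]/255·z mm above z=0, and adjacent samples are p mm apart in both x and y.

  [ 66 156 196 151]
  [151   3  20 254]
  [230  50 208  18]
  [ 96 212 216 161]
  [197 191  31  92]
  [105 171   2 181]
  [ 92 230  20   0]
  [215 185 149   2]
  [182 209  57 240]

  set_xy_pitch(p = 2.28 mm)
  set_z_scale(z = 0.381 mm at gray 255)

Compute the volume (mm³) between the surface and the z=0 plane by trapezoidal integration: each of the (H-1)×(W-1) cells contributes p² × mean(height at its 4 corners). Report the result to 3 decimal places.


23.719

height_mm = gray/255 × 0.381; cell vol = 2.28² × mean(4 corners)
unit = 2.28² × 0.381 / (4×255) = 0.00194176 mm³ per gray-sum
row 0: Σ corner-gray over 3 cells = 1372  → 2.6641
row 1: Σ corner-gray over 3 cells = 1215  → 2.3592
row 2: Σ corner-gray over 3 cells = 1877  → 3.6447
row 3: Σ corner-gray over 3 cells = 1846  → 3.5845
row 4: Σ corner-gray over 3 cells = 1365  → 2.6505
row 5: Σ corner-gray over 3 cells = 1224  → 2.3767
row 6: Σ corner-gray over 3 cells = 1477  → 2.8680
row 7: Σ corner-gray over 3 cells = 1839  → 3.5709
Σ rows: total corner-gray = 12215  → 23.7185 mm³


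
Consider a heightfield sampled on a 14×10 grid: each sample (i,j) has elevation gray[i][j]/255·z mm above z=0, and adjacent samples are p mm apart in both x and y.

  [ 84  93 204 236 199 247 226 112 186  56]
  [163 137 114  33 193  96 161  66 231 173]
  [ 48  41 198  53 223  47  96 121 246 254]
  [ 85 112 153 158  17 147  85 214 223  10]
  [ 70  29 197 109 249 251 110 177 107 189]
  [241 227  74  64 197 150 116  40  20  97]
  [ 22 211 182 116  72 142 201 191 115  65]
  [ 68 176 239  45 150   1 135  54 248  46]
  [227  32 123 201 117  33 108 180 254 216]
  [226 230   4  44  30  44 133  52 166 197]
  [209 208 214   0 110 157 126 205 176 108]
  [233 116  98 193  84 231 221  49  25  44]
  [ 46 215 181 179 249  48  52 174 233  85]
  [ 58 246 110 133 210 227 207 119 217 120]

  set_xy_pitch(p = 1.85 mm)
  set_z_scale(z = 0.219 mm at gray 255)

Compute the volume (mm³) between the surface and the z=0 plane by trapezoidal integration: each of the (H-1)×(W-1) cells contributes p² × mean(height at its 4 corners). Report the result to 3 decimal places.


46.975

height_mm = gray/255 × 0.219; cell vol = 1.85² × mean(4 corners)
unit = 1.85² × 0.219 / (4×255) = 0.000734831 mm³ per gray-sum
row 0: Σ corner-gray over 9 cells = 5544  → 4.0739
row 1: Σ corner-gray over 9 cells = 4750  → 3.4904
row 2: Σ corner-gray over 9 cells = 4665  → 3.4280
row 3: Σ corner-gray over 9 cells = 5030  → 3.6962
row 4: Σ corner-gray over 9 cells = 4831  → 3.5500
row 5: Σ corner-gray over 9 cells = 4661  → 3.4250
row 6: Σ corner-gray over 9 cells = 4757  → 3.4956
row 7: Σ corner-gray over 9 cells = 4749  → 3.4897
row 8: Σ corner-gray over 9 cells = 4368  → 3.2097
row 9: Σ corner-gray over 9 cells = 4538  → 3.3347
row 10: Σ corner-gray over 9 cells = 5020  → 3.6889
row 11: Σ corner-gray over 9 cells = 5104  → 3.7506
row 12: Σ corner-gray over 9 cells = 5909  → 4.3421
Σ rows: total corner-gray = 63926  → 46.9748 mm³


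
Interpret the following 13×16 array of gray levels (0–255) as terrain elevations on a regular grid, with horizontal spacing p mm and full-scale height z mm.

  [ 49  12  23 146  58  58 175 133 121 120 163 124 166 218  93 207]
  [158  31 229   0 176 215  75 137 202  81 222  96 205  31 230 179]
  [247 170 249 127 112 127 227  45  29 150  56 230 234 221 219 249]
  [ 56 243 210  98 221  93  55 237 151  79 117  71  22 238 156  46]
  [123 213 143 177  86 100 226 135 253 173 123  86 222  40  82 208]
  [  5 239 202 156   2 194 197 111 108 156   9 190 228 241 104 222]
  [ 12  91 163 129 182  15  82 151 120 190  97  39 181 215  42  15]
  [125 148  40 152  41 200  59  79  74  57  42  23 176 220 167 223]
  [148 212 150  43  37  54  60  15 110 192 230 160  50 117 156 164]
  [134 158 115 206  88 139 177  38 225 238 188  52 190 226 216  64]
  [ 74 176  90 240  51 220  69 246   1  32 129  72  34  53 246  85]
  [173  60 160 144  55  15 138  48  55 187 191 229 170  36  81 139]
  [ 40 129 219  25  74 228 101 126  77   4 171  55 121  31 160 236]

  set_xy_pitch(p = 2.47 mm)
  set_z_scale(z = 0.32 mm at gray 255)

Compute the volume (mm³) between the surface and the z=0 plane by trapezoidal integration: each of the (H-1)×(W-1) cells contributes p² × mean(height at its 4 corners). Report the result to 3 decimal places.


height_mm = gray/255 × 0.32; cell vol = 2.47² × mean(4 corners)
unit = 2.47² × 0.32 / (4×255) = 0.00191401 mm³ per gray-sum
row 0: Σ corner-gray over 15 cells = 7673  → 14.6862
row 1: Σ corner-gray over 15 cells = 9085  → 17.3888
row 2: Σ corner-gray over 15 cells = 8972  → 17.1725
row 3: Σ corner-gray over 15 cells = 8533  → 16.3322
row 4: Σ corner-gray over 15 cells = 8950  → 17.1304
row 5: Σ corner-gray over 15 cells = 7922  → 15.1628
row 6: Σ corner-gray over 15 cells = 6725  → 12.8717
row 7: Σ corner-gray over 15 cells = 6788  → 12.9923
row 8: Σ corner-gray over 15 cells = 8194  → 15.6834
row 9: Σ corner-gray over 15 cells = 8187  → 15.6700
row 10: Σ corner-gray over 15 cells = 6927  → 13.2583
row 11: Σ corner-gray over 15 cells = 6768  → 12.9540
Σ rows: total corner-gray = 94724  → 181.3025 mm³

181.302


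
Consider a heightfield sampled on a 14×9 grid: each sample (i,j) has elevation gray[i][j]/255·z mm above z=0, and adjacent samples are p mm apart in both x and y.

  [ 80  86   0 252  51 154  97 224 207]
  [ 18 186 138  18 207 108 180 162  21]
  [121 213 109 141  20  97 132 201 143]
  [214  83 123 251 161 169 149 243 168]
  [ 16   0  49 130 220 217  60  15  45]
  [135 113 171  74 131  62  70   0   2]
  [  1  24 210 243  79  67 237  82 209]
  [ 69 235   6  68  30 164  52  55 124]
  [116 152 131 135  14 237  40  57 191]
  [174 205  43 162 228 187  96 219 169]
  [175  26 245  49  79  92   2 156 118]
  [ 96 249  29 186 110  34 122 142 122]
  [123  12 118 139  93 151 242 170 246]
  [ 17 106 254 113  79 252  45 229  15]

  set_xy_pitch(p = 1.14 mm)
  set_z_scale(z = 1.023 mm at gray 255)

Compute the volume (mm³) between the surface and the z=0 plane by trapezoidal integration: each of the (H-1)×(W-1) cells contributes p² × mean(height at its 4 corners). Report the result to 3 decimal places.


66.557

height_mm = gray/255 × 1.023; cell vol = 1.14² × mean(4 corners)
unit = 1.14² × 1.023 / (4×255) = 0.00130342 mm³ per gray-sum
row 0: Σ corner-gray over 8 cells = 4052  → 5.2815
row 1: Σ corner-gray over 8 cells = 4127  → 5.3792
row 2: Σ corner-gray over 8 cells = 4830  → 6.2955
row 3: Σ corner-gray over 8 cells = 4183  → 5.4522
row 4: Σ corner-gray over 8 cells = 2822  → 3.6783
row 5: Σ corner-gray over 8 cells = 3473  → 4.5268
row 6: Σ corner-gray over 8 cells = 3507  → 4.5711
row 7: Σ corner-gray over 8 cells = 3252  → 4.2387
row 8: Σ corner-gray over 8 cells = 4462  → 5.8159
row 9: Σ corner-gray over 8 cells = 4214  → 5.4926
row 10: Σ corner-gray over 8 cells = 3553  → 4.6311
row 11: Σ corner-gray over 8 cells = 4181  → 5.4496
row 12: Σ corner-gray over 8 cells = 4407  → 5.7442
Σ rows: total corner-gray = 51063  → 66.5567 mm³


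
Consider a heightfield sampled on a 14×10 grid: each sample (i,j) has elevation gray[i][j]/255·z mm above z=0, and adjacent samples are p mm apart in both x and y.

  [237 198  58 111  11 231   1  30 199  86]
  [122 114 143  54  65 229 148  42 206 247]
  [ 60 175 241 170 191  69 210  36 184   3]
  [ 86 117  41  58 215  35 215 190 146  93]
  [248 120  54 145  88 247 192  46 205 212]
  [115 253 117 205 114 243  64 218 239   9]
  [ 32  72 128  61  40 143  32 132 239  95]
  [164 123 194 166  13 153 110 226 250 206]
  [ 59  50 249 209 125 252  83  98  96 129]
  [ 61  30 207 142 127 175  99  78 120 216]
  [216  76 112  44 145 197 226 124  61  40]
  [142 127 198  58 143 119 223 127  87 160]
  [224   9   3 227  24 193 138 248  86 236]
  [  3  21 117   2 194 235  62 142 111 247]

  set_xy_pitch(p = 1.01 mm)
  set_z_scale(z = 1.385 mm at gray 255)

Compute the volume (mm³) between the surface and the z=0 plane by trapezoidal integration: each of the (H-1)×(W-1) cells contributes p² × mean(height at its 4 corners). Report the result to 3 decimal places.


86.728

height_mm = gray/255 × 1.385; cell vol = 1.01² × mean(4 corners)
unit = 1.01² × 1.385 / (4×255) = 0.00138514 mm³ per gray-sum
row 0: Σ corner-gray over 9 cells = 4372  → 6.0558
row 1: Σ corner-gray over 9 cells = 4986  → 6.9063
row 2: Σ corner-gray over 9 cells = 4828  → 6.6874
row 3: Σ corner-gray over 9 cells = 4867  → 6.7415
row 4: Σ corner-gray over 9 cells = 5684  → 7.8731
row 5: Σ corner-gray over 9 cells = 4851  → 6.7193
row 6: Σ corner-gray over 9 cells = 4661  → 6.4561
row 7: Σ corner-gray over 9 cells = 5352  → 7.4132
row 8: Σ corner-gray over 9 cells = 4745  → 6.5725
row 9: Σ corner-gray over 9 cells = 4459  → 6.1763
row 10: Σ corner-gray over 9 cells = 4692  → 6.4991
row 11: Σ corner-gray over 9 cells = 4782  → 6.6237
row 12: Σ corner-gray over 9 cells = 4334  → 6.0032
Σ rows: total corner-gray = 62613  → 86.7275 mm³


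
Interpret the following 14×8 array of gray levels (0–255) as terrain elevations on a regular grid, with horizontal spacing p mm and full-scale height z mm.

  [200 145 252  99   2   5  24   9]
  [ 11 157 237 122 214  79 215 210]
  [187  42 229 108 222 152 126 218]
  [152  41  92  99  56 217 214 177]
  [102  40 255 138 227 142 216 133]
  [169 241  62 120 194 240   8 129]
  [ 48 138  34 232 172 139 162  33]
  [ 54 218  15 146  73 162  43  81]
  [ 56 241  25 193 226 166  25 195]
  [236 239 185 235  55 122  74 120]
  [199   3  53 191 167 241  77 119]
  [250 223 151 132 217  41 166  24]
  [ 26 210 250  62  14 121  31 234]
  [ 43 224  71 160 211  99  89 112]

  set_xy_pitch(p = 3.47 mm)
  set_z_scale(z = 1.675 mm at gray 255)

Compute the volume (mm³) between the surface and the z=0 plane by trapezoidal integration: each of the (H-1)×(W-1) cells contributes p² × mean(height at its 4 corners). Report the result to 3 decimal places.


height_mm = gray/255 × 1.675; cell vol = 3.47² × mean(4 corners)
unit = 3.47² × 1.675 / (4×255) = 0.019773 mm³ per gray-sum
row 0: Σ corner-gray over 7 cells = 3532  → 69.8384
row 1: Σ corner-gray over 7 cells = 4432  → 87.6341
row 2: Σ corner-gray over 7 cells = 3930  → 77.7081
row 3: Σ corner-gray over 7 cells = 4038  → 79.8436
row 4: Σ corner-gray over 7 cells = 4299  → 85.0043
row 5: Σ corner-gray over 7 cells = 3863  → 76.3833
row 6: Σ corner-gray over 7 cells = 3284  → 64.9347
row 7: Σ corner-gray over 7 cells = 3452  → 68.2566
row 8: Σ corner-gray over 7 cells = 4179  → 82.6316
row 9: Σ corner-gray over 7 cells = 3958  → 78.2617
row 10: Σ corner-gray over 7 cells = 3916  → 77.4313
row 11: Σ corner-gray over 7 cells = 3770  → 74.5444
row 12: Σ corner-gray over 7 cells = 3499  → 69.1859
Σ rows: total corner-gray = 50152  → 991.6578 mm³

991.658


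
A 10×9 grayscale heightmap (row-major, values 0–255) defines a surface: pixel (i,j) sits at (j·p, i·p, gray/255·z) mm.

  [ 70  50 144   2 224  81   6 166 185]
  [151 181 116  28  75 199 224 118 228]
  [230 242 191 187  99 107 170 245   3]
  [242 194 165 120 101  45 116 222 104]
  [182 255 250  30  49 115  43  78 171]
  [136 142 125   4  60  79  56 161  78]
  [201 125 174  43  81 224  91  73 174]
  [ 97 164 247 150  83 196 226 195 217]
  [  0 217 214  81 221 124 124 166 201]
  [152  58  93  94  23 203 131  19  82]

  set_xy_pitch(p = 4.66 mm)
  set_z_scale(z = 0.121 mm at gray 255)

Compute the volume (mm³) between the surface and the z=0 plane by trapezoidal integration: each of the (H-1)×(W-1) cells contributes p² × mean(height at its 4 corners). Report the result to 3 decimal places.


height_mm = gray/255 × 0.121; cell vol = 4.66² × mean(4 corners)
unit = 4.66² × 0.121 / (4×255) = 0.00257607 mm³ per gray-sum
row 0: Σ corner-gray over 8 cells = 3862  → 9.9488
row 1: Σ corner-gray over 8 cells = 4976  → 12.8185
row 2: Σ corner-gray over 8 cells = 4987  → 12.8468
row 3: Σ corner-gray over 8 cells = 4265  → 10.9869
row 4: Σ corner-gray over 8 cells = 3461  → 8.9158
row 5: Σ corner-gray over 8 cells = 3465  → 8.9261
row 6: Σ corner-gray over 8 cells = 4833  → 12.4501
row 7: Σ corner-gray over 8 cells = 5331  → 13.7330
row 8: Σ corner-gray over 8 cells = 3971  → 10.2296
Σ rows: total corner-gray = 39151  → 100.8556 mm³

100.856


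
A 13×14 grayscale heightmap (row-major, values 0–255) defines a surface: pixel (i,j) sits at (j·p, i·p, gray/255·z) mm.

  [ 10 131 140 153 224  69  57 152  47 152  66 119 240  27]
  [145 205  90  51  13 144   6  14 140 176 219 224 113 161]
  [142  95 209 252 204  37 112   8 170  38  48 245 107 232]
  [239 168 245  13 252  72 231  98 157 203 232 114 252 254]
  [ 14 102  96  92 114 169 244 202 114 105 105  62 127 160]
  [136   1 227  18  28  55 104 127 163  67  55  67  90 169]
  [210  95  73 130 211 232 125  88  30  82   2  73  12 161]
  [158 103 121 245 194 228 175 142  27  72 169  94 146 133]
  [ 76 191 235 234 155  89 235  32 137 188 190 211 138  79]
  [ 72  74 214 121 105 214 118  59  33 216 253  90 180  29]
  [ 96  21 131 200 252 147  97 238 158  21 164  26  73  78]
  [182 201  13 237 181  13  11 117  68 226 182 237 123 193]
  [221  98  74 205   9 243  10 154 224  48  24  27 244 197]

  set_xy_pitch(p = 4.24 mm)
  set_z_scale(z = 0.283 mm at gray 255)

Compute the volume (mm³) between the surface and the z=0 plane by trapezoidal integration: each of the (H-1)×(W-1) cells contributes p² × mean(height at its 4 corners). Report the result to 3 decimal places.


405.761

height_mm = gray/255 × 0.283; cell vol = 4.24² × mean(4 corners)
unit = 4.24² × 0.283 / (4×255) = 0.0049879 mm³ per gray-sum
row 0: Σ corner-gray over 13 cells = 6233  → 31.0896
row 1: Σ corner-gray over 13 cells = 6520  → 32.5211
row 2: Σ corner-gray over 13 cells = 7991  → 39.8583
row 3: Σ corner-gray over 13 cells = 7805  → 38.9306
row 4: Σ corner-gray over 13 cells = 5547  → 27.6679
row 5: Σ corner-gray over 13 cells = 4986  → 24.8697
row 6: Σ corner-gray over 13 cells = 6400  → 31.9226
row 7: Σ corner-gray over 13 cells = 7948  → 39.6439
row 8: Σ corner-gray over 13 cells = 7680  → 38.3071
row 9: Σ corner-gray over 13 cells = 6685  → 33.3441
row 10: Σ corner-gray over 13 cells = 6823  → 34.0325
row 11: Σ corner-gray over 13 cells = 6731  → 33.5736
Σ rows: total corner-gray = 81349  → 405.7609 mm³


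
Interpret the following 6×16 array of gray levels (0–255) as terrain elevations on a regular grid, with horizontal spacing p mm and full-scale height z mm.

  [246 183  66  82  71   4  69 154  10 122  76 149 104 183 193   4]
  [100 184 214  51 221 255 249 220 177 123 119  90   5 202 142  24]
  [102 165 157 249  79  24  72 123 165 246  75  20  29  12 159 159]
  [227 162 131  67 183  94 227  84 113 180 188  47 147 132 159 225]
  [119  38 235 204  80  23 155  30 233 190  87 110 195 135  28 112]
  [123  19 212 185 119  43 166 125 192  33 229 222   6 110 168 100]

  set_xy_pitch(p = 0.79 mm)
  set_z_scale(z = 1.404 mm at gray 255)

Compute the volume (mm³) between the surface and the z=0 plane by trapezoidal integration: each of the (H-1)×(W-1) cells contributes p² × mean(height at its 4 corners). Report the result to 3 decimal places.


33.619

height_mm = gray/255 × 1.404; cell vol = 0.79² × mean(4 corners)
unit = 0.79² × 1.404 / (4×255) = 0.000859055 mm³ per gray-sum
row 0: Σ corner-gray over 15 cells = 7810  → 6.7092
row 1: Σ corner-gray over 15 cells = 8039  → 6.9059
row 2: Σ corner-gray over 15 cells = 7691  → 6.6070
row 3: Σ corner-gray over 15 cells = 7997  → 6.8699
row 4: Σ corner-gray over 15 cells = 7598  → 6.5271
Σ rows: total corner-gray = 39135  → 33.6191 mm³


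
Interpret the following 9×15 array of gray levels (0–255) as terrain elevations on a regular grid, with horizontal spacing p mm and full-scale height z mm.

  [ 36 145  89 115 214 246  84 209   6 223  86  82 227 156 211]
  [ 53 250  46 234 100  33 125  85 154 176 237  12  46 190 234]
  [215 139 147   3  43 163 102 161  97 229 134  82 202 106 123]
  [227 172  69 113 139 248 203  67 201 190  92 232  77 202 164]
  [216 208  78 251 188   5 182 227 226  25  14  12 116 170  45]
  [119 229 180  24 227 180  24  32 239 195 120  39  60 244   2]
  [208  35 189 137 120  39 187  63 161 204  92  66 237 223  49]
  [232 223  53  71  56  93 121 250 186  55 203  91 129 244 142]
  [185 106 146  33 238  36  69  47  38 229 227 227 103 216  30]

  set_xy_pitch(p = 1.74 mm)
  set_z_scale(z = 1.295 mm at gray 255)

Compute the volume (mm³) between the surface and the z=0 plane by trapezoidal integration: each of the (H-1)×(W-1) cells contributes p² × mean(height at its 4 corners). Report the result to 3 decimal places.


height_mm = gray/255 × 1.295; cell vol = 1.74² × mean(4 corners)
unit = 1.74² × 1.295 / (4×255) = 0.00384386 mm³ per gray-sum
row 0: Σ corner-gray over 14 cells = 7674  → 29.4978
row 1: Σ corner-gray over 14 cells = 7217  → 27.7412
row 2: Σ corner-gray over 14 cells = 7955  → 30.5779
row 3: Σ corner-gray over 14 cells = 8066  → 31.0046
row 4: Σ corner-gray over 14 cells = 7372  → 28.3370
row 5: Σ corner-gray over 14 cells = 7470  → 28.7137
row 6: Σ corner-gray over 14 cells = 7687  → 29.5478
row 7: Σ corner-gray over 14 cells = 7569  → 29.0942
Σ rows: total corner-gray = 61010  → 234.5142 mm³

234.514


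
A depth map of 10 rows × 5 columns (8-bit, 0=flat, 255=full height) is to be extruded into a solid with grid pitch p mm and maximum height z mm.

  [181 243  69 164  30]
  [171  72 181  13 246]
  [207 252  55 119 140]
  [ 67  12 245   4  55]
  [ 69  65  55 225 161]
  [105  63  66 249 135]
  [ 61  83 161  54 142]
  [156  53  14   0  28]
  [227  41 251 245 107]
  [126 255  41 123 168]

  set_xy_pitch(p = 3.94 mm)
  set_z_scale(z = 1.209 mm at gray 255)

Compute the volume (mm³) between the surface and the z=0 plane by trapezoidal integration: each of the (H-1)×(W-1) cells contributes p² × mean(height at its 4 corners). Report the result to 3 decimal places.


height_mm = gray/255 × 1.209; cell vol = 3.94² × mean(4 corners)
unit = 3.94² × 1.209 / (4×255) = 0.0184 mm³ per gray-sum
row 0: Σ corner-gray over 4 cells = 2112  → 38.8609
row 1: Σ corner-gray over 4 cells = 2148  → 39.5233
row 2: Σ corner-gray over 4 cells = 1843  → 33.9113
row 3: Σ corner-gray over 4 cells = 1564  → 28.7776
row 4: Σ corner-gray over 4 cells = 1916  → 35.2545
row 5: Σ corner-gray over 4 cells = 1795  → 33.0281
row 6: Σ corner-gray over 4 cells = 1117  → 20.5528
row 7: Σ corner-gray over 4 cells = 1726  → 31.7585
row 8: Σ corner-gray over 4 cells = 2540  → 46.7361
Σ rows: total corner-gray = 16761  → 308.4029 mm³

308.403


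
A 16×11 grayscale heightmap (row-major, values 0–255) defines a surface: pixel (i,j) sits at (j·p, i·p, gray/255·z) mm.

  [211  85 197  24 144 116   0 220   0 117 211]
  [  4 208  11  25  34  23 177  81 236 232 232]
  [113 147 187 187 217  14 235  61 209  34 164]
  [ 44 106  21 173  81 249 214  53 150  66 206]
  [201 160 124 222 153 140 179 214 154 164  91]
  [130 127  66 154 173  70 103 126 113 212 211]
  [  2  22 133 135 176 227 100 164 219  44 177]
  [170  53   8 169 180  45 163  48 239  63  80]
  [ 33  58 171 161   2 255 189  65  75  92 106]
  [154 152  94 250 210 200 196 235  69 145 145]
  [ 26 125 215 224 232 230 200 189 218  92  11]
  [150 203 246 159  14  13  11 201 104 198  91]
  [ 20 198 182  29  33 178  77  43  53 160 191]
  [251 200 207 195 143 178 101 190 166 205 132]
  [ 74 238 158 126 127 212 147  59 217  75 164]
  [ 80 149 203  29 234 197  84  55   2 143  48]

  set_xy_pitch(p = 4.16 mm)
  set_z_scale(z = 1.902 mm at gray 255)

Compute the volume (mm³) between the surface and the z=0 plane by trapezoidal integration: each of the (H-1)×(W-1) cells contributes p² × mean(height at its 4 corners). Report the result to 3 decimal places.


2644.385

height_mm = gray/255 × 1.902; cell vol = 4.16² × mean(4 corners)
unit = 4.16² × 1.902 / (4×255) = 0.0322699 mm³ per gray-sum
row 0: Σ corner-gray over 10 cells = 4518  → 145.7952
row 1: Σ corner-gray over 10 cells = 5149  → 166.1575
row 2: Σ corner-gray over 10 cells = 5335  → 172.1597
row 3: Σ corner-gray over 10 cells = 5788  → 186.7779
row 4: Σ corner-gray over 10 cells = 5941  → 191.7152
row 5: Σ corner-gray over 10 cells = 5248  → 169.3522
row 6: Σ corner-gray over 10 cells = 4805  → 155.0566
row 7: Σ corner-gray over 10 cells = 4461  → 143.9558
row 8: Σ corner-gray over 10 cells = 5676  → 183.1637
row 9: Σ corner-gray over 10 cells = 6888  → 222.2748
row 10: Σ corner-gray over 10 cells = 6026  → 194.4581
row 11: Σ corner-gray over 10 cells = 4656  → 150.2484
row 12: Σ corner-gray over 10 cells = 5670  → 182.9701
row 13: Σ corner-gray over 10 cells = 6509  → 210.0445
row 14: Σ corner-gray over 10 cells = 5276  → 170.2558
Σ rows: total corner-gray = 81946  → 2644.3855 mm³
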